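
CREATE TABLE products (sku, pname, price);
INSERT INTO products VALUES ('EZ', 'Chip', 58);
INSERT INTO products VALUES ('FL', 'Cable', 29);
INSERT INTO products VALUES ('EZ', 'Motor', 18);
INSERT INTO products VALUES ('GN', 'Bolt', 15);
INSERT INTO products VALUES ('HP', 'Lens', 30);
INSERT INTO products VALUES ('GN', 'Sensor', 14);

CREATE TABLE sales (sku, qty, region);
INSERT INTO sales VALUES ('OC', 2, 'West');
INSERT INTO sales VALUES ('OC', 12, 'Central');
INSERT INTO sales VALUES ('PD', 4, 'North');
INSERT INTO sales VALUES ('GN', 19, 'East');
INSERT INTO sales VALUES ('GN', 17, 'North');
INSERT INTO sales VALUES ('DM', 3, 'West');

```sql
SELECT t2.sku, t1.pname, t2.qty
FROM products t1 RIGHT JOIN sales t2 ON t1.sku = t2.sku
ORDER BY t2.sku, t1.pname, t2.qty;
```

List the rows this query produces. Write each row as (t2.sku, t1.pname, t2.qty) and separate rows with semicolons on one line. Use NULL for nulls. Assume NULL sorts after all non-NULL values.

(DM, NULL, 3); (GN, Bolt, 17); (GN, Bolt, 19); (GN, Sensor, 17); (GN, Sensor, 19); (OC, NULL, 2); (OC, NULL, 12); (PD, NULL, 4)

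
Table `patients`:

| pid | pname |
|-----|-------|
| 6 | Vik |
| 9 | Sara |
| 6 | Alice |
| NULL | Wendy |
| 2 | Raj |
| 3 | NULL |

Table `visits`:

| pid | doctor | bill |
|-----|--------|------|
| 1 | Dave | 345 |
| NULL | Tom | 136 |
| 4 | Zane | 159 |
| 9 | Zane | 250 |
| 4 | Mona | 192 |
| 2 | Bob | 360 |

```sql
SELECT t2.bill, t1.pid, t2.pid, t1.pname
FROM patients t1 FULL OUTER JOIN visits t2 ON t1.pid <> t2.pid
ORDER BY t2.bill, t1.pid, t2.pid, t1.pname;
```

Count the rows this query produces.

FULL OUTER JOIN keeps every row from both sides; unmatched rows get NULL for the other side's columns.
Matching on t1.pid <> t2.pid. A NULL in a compared column never satisfies the condition.
- t1[0] pid=6 → 5 match(es) in t2 → 5 row(s).
- t1[1] pid=9 → 4 match(es) in t2 → 4 row(s).
- t1[2] pid=6 → 5 match(es) in t2 → 5 row(s).
- t1[3] pid=NULL → no match; kept with NULLs on the t2 side.
- t1[4] pid=2 → 4 match(es) in t2 → 4 row(s).
- t1[5] pid=3 → 5 match(es) in t2 → 5 row(s).
- 1 t2 row(s) had no t1 match → kept, t1 columns NULL.
Total: 23 matched + 2 padded = 25 rows.

25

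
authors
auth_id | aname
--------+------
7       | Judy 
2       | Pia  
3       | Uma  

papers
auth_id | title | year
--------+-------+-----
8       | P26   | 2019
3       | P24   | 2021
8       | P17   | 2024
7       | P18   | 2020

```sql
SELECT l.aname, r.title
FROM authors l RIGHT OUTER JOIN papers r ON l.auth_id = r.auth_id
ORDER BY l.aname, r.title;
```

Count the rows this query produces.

RIGHT JOIN keeps every row from `papers`; unmatched rows get NULL for `authors`'s columns.
Matching on l.auth_id = r.auth_id.
Matched pairs: 2; unmatched r rows kept: 2.
Total: 2 matched + 2 padded = 4 rows.

4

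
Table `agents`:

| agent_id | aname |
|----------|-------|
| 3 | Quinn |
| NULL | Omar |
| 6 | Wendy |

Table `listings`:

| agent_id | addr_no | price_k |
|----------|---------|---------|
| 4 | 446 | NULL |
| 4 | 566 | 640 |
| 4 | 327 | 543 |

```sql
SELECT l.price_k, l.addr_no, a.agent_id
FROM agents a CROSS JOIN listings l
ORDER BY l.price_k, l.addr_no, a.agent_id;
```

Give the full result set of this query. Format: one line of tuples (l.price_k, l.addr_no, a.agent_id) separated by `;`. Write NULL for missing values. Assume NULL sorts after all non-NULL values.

CROSS JOIN pairs every row of `agents` with every row of `listings`: 3 × 3 = 9 rows.

(543, 327, 3); (543, 327, 6); (543, 327, NULL); (640, 566, 3); (640, 566, 6); (640, 566, NULL); (NULL, 446, 3); (NULL, 446, 6); (NULL, 446, NULL)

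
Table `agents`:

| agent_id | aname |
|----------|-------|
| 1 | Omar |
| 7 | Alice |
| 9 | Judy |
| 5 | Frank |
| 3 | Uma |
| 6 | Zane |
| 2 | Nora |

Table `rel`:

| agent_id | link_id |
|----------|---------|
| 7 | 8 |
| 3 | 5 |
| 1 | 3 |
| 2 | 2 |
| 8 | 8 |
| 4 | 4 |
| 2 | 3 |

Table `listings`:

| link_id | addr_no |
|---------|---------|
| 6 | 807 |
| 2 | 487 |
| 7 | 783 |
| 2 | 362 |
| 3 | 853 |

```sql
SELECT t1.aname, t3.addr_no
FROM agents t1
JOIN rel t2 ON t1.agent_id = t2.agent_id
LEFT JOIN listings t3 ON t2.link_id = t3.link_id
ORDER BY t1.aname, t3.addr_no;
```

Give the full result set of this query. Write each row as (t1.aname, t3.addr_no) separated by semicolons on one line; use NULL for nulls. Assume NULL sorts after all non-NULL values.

(Alice, NULL); (Nora, 362); (Nora, 487); (Nora, 853); (Omar, 853); (Uma, NULL)

Step 1 — t1 INNER JOIN t2 on agent_id → 5 row(s).
Then LEFT JOIN `listings t3` on link_id: each of those 5 rows is kept; rows whose t2.link_id has no match in t3 get NULL for t3's columns.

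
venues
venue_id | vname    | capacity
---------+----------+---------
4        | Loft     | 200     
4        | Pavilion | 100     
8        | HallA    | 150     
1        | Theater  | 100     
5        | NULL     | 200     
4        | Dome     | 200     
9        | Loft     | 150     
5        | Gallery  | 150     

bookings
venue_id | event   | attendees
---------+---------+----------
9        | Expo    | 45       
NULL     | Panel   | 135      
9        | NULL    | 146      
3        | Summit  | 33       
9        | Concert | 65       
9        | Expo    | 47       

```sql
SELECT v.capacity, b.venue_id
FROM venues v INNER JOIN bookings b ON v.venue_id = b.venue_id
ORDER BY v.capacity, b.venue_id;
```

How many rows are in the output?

INNER JOIN keeps only pairs where the ON condition holds.
Matching on v.venue_id = b.venue_id. A NULL in a compared column never satisfies the condition.
Matched pairs: 4.
Total: 4 rows.

4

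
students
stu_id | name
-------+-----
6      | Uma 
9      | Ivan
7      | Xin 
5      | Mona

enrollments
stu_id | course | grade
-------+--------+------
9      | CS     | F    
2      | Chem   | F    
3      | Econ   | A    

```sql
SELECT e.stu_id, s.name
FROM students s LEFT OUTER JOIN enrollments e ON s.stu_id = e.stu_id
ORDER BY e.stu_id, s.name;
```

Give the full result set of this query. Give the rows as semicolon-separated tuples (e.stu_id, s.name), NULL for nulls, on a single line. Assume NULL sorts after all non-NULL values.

(9, Ivan); (NULL, Mona); (NULL, Uma); (NULL, Xin)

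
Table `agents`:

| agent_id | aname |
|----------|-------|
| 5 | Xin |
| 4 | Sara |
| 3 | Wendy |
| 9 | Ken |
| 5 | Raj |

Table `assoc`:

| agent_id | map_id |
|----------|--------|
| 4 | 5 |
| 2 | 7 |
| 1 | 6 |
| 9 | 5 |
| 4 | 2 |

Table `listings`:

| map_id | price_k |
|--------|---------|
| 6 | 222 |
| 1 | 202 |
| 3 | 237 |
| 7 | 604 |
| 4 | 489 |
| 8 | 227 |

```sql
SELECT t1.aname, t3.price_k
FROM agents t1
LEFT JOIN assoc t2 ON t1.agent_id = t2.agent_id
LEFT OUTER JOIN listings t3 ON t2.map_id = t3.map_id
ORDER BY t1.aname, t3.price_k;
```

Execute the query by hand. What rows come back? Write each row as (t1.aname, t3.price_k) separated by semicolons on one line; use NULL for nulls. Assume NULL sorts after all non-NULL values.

Step 1 — t1 LEFT JOIN t2 on agent_id → 6 row(s).
Then LEFT JOIN `listings t3` on map_id: each of those 6 rows is kept; rows whose t2.map_id has no match in t3 get NULL for t3's columns.

(Ken, NULL); (Raj, NULL); (Sara, NULL); (Sara, NULL); (Wendy, NULL); (Xin, NULL)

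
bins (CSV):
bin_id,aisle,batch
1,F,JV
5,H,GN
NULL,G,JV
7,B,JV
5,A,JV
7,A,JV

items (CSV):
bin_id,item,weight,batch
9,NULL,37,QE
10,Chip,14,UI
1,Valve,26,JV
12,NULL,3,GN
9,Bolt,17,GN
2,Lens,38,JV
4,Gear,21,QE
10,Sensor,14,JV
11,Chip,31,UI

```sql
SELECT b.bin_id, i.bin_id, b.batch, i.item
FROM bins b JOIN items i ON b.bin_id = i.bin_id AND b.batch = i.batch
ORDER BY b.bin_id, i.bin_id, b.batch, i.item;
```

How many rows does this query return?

1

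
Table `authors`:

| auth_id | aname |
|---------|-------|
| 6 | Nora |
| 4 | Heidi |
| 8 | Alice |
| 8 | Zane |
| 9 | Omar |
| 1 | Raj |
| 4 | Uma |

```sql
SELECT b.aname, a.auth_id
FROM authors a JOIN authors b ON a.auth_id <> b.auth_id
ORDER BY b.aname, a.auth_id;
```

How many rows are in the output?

INNER JOIN keeps only pairs where the ON condition holds.
Matching on a.auth_id <> b.auth_id.
Matched pairs: 38.
Total: 38 rows.

38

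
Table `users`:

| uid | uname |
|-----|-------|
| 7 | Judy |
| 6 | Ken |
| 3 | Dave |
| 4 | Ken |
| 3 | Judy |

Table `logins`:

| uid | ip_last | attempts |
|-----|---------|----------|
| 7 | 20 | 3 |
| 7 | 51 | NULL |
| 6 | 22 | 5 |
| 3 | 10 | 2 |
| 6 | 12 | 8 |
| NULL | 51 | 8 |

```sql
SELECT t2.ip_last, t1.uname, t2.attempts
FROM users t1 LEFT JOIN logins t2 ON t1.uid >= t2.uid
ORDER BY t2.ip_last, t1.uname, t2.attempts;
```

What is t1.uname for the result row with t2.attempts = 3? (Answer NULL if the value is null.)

Judy

LEFT JOIN keeps every row from `users`; unmatched rows get NULL for `logins`'s columns.
Matching on t1.uid >= t2.uid. A NULL in a compared column never satisfies the condition.
Matched pairs: 11; unmatched t1 rows kept: 0.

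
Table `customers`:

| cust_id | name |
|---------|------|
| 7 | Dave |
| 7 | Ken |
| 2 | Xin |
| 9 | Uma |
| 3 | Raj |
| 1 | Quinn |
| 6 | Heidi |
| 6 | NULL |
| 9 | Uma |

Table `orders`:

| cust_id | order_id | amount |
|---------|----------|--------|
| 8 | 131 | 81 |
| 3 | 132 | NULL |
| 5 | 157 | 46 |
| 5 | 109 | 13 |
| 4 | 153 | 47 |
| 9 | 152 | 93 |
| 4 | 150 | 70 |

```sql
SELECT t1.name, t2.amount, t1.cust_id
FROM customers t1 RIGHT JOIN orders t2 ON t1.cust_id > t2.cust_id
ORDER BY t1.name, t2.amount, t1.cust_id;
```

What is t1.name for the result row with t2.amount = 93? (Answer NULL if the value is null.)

NULL

RIGHT JOIN keeps every row from `orders`; unmatched rows get NULL for `customers`'s columns.
Matching on t1.cust_id > t2.cust_id.
- t1 row (cust_id=7): matches 5 t2 row(s) → 5 output row(s).
- t1 row (cust_id=7): matches 5 t2 row(s) → 5 output row(s).
- t1 row (cust_id=2): no match.
- t1 row (cust_id=9): matches 6 t2 row(s) → 6 output row(s).
- t1 row (cust_id=3): no match.
- t1 row (cust_id=1): no match.
- t1 row (cust_id=6): matches 5 t2 row(s) → 5 output row(s).
- t1 row (cust_id=6): matches 5 t2 row(s) → 5 output row(s).
- t1 row (cust_id=9): matches 6 t2 row(s) → 6 output row(s).
- 1 row(s) from t2 found no t1 partner → padded with NULL.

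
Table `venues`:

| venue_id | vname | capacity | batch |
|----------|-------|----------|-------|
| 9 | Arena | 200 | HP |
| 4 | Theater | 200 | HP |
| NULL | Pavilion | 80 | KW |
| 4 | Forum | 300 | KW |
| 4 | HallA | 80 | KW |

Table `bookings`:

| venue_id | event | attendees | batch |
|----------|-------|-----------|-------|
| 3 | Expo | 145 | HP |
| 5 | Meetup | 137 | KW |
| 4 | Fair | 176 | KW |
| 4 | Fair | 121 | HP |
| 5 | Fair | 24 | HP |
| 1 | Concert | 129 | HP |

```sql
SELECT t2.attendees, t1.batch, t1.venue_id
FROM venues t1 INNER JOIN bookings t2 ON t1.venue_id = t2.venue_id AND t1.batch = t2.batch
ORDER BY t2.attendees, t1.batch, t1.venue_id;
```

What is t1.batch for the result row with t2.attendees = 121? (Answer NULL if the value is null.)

HP

INNER JOIN keeps only pairs where the ON condition holds.
Matching on t1.venue_id = t2.venue_id AND t1.batch = t2.batch. A NULL in a compared column never satisfies the condition.
Matched pairs: 3.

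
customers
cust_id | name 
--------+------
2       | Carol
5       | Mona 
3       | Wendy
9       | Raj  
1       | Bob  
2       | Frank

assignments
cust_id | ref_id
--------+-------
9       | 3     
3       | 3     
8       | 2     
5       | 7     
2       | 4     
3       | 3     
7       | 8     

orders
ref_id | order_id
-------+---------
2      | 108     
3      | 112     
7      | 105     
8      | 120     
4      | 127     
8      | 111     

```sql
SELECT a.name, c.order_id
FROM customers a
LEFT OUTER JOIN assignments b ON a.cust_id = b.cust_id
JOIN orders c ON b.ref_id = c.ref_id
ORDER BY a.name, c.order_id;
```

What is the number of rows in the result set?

Joins associate left-to-right: customers LEFT JOIN assignments on cust_id gives 7 intermediate row(s).
Then INNER JOIN `orders c` on ref_id: keep only rows whose b.ref_id appears in c.
Result: 6 row(s).

6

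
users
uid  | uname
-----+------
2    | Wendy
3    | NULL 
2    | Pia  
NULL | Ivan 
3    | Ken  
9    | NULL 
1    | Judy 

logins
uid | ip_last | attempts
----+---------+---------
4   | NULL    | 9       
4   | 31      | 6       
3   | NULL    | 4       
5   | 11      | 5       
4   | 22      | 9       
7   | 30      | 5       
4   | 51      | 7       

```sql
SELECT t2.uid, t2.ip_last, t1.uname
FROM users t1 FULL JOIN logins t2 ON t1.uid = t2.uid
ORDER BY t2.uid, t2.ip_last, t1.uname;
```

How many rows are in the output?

FULL OUTER JOIN keeps every row from both sides; unmatched rows get NULL for the other side's columns.
Matching on t1.uid = t2.uid. A NULL in a compared column never satisfies the condition.
- uid=2: no t2 row matches, row kept with t2 columns NULL.
- uid=3: 1 matching t2 row(s), so 1 row(s) emitted.
- uid=2: no t2 row matches, row kept with t2 columns NULL.
- uid=NULL: no t2 row matches, row kept with t2 columns NULL.
- uid=3: 1 matching t2 row(s), so 1 row(s) emitted.
- uid=9: no t2 row matches, row kept with t2 columns NULL.
- uid=1: no t2 row matches, row kept with t2 columns NULL.
- 6 row(s) from t2 found no t1 partner → padded with NULL.
Total: 2 matched + 11 padded = 13 rows.

13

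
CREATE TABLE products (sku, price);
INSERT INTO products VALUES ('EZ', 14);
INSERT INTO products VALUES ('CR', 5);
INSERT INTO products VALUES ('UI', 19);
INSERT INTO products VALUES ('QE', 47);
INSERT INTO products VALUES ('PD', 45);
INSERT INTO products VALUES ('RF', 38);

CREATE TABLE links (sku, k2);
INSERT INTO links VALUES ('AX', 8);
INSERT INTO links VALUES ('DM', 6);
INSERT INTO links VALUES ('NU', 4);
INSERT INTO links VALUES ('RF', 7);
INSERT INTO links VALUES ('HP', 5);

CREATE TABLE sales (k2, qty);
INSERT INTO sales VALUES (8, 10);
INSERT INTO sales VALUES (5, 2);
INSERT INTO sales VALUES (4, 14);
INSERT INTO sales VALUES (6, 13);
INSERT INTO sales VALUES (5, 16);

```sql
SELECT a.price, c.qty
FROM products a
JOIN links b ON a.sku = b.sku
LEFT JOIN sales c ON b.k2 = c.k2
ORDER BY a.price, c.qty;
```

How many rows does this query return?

1

Step 1 — a INNER JOIN b on sku → 1 row(s).
Then LEFT JOIN `sales c` on k2: each of those 1 rows is kept; rows whose b.k2 has no match in c get NULL for c's columns.
Result: 1 row(s).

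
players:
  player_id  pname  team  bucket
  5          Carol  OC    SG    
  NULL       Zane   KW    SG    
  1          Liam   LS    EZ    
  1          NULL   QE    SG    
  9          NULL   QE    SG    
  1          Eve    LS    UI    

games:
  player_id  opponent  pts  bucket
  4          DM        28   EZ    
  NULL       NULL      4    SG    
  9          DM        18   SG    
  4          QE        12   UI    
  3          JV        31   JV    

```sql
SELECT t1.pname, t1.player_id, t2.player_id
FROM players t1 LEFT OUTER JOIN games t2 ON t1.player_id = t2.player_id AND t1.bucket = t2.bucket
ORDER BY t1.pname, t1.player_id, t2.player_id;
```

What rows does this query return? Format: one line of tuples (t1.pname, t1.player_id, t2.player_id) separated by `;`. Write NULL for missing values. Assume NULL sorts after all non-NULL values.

(Carol, 5, NULL); (Eve, 1, NULL); (Liam, 1, NULL); (Zane, NULL, NULL); (NULL, 1, NULL); (NULL, 9, 9)

LEFT JOIN keeps every row from `players`; unmatched rows get NULL for `games`'s columns.
Matching on t1.player_id = t2.player_id AND t1.bucket = t2.bucket. A NULL in a compared column never satisfies the condition.
- t1 (player_id=5, bucket=SG) has no partner → padded with NULL.
- t1 (player_id=NULL, bucket=SG) has no partner → padded with NULL.
- t1 (player_id=1, bucket=EZ) has no partner → padded with NULL.
- t1 (player_id=1, bucket=SG) has no partner → padded with NULL.
- t1 (player_id=9, bucket=SG) pairs with 1 row(s) of t2.
- t1 (player_id=1, bucket=UI) has no partner → padded with NULL.
After projecting and ordering:
t1.pname | t1.player_id | t2.player_id
Carol | 5 | NULL
Eve | 1 | NULL
Liam | 1 | NULL
Zane | NULL | NULL
NULL | 1 | NULL
NULL | 9 | 9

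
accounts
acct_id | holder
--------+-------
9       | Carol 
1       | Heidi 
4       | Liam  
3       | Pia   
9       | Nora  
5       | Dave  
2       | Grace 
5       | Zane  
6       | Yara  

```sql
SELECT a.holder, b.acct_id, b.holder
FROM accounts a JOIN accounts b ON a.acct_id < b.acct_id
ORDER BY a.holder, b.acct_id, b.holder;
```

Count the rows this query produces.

34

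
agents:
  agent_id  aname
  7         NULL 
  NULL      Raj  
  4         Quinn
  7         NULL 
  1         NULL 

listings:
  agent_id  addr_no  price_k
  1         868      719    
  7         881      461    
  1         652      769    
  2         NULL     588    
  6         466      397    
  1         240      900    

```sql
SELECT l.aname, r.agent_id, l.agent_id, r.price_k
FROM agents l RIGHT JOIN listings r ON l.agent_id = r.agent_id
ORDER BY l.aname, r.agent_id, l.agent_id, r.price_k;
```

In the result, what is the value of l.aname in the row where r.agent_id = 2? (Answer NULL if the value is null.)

NULL

RIGHT JOIN keeps every row from `listings`; unmatched rows get NULL for `agents`'s columns.
Matching on l.agent_id = r.agent_id. A NULL in a compared column never satisfies the condition.
Matched pairs: 5; unmatched r rows kept: 2.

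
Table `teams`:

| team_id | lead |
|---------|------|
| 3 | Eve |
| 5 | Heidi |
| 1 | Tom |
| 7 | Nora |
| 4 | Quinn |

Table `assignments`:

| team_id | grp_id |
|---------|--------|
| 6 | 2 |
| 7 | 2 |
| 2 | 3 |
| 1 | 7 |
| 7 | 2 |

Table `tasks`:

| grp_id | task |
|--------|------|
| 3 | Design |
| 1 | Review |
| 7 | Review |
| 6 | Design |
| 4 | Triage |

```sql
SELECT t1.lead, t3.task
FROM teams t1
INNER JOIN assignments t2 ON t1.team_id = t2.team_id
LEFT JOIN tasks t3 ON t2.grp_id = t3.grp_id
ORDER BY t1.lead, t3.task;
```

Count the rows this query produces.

Joins associate left-to-right: teams INNER JOIN assignments on team_id gives 3 intermediate row(s).
Then LEFT JOIN `tasks t3` on grp_id: each of those 3 rows is kept; rows whose t2.grp_id has no match in t3 get NULL for t3's columns.
Result: 3 row(s).

3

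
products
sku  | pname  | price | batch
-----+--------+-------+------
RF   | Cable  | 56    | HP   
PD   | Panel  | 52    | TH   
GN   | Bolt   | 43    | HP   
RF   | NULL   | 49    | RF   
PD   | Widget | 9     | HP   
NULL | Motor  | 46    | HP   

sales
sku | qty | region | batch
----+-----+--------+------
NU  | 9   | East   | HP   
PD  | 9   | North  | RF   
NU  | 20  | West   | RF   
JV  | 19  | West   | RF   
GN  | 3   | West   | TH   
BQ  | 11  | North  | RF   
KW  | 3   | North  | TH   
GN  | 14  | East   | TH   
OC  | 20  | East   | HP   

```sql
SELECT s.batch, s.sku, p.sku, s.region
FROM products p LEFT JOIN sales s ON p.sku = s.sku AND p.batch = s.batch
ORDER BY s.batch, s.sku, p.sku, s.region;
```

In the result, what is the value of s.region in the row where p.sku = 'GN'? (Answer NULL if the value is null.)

LEFT JOIN keeps every row from `products`; unmatched rows get NULL for `sales`'s columns.
Matching on p.sku = s.sku AND p.batch = s.batch. A NULL in a compared column never satisfies the condition.
- p row (sku=RF, batch=HP): no match → kept, s columns NULL.
- p row (sku=PD, batch=TH): no match → kept, s columns NULL.
- p row (sku=GN, batch=HP): no match → kept, s columns NULL.
- p row (sku=RF, batch=RF): no match → kept, s columns NULL.
- p row (sku=PD, batch=HP): no match → kept, s columns NULL.
- p row (sku=NULL, batch=HP): no match → kept, s columns NULL.

NULL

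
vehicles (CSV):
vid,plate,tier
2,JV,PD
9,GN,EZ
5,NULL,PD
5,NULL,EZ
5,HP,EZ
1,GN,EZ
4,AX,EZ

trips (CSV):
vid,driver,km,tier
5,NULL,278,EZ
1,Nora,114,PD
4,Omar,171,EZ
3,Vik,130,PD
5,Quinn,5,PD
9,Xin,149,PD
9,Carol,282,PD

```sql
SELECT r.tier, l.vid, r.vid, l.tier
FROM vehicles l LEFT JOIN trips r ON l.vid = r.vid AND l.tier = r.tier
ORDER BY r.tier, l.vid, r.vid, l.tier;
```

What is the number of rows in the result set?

7

LEFT JOIN keeps every row from `vehicles`; unmatched rows get NULL for `trips`'s columns.
Matching on l.vid = r.vid AND l.tier = r.tier.
- l (vid=2, tier=PD) has no partner → padded with NULL.
- l (vid=9, tier=EZ) has no partner → padded with NULL.
- l (vid=5, tier=PD) pairs with 1 row(s) of r.
- l (vid=5, tier=EZ) pairs with 1 row(s) of r.
- l (vid=5, tier=EZ) pairs with 1 row(s) of r.
- l (vid=1, tier=EZ) has no partner → padded with NULL.
- l (vid=4, tier=EZ) pairs with 1 row(s) of r.
Total: 4 matched + 3 padded = 7 rows.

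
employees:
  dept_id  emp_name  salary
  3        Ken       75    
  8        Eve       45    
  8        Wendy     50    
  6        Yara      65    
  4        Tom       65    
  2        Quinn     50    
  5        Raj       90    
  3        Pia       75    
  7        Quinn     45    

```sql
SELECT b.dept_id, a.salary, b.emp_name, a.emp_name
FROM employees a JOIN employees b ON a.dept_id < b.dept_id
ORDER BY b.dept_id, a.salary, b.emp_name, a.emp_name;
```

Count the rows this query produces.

INNER JOIN keeps only pairs where the ON condition holds.
Matching on a.dept_id < b.dept_id.
- dept_id=3: 6 matching b row(s), so 6 row(s) emitted.
- dept_id=8: no matching b row, dropped.
- dept_id=8: no matching b row, dropped.
- dept_id=6: 3 matching b row(s), so 3 row(s) emitted.
- dept_id=4: 5 matching b row(s), so 5 row(s) emitted.
- dept_id=2: 8 matching b row(s), so 8 row(s) emitted.
- dept_id=5: 4 matching b row(s), so 4 row(s) emitted.
- dept_id=3: 6 matching b row(s), so 6 row(s) emitted.
- dept_id=7: 2 matching b row(s), so 2 row(s) emitted.
Total: 34 rows.

34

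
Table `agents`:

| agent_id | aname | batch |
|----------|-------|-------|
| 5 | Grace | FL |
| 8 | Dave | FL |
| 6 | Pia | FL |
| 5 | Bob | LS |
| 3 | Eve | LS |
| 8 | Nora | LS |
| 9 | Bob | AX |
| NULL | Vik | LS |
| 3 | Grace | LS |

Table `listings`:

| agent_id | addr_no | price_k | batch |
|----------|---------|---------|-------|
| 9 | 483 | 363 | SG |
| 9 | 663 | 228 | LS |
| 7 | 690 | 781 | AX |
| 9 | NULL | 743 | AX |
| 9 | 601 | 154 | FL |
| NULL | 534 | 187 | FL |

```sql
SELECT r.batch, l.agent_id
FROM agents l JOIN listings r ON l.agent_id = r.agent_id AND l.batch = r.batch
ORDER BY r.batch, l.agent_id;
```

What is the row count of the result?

INNER JOIN keeps only pairs where the ON condition holds.
Matching on l.agent_id = r.agent_id AND l.batch = r.batch. A NULL in a compared column never satisfies the condition.
- agent_id=5, batch=FL: no matching r row, dropped.
- agent_id=8, batch=FL: no matching r row, dropped.
- agent_id=6, batch=FL: no matching r row, dropped.
- agent_id=5, batch=LS: no matching r row, dropped.
- agent_id=3, batch=LS: no matching r row, dropped.
- agent_id=8, batch=LS: no matching r row, dropped.
- agent_id=9, batch=AX: 1 matching r row(s), so 1 row(s) emitted.
- agent_id=NULL, batch=LS: no matching r row, dropped.
- agent_id=3, batch=LS: no matching r row, dropped.
Total: 1 rows.

1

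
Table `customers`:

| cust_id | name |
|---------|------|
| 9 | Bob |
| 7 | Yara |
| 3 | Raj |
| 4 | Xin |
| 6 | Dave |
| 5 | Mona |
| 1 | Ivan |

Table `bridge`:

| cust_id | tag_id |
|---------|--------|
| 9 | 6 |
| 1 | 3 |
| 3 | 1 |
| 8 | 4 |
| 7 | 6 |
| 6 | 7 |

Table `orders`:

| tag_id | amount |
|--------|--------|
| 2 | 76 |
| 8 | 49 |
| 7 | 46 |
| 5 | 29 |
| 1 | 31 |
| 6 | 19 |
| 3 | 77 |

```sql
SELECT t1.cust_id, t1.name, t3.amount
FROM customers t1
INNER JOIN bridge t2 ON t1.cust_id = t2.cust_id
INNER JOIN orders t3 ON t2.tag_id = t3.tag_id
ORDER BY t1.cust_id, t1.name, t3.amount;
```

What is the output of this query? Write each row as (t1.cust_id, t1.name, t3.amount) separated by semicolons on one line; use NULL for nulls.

(1, Ivan, 77); (3, Raj, 31); (6, Dave, 46); (7, Yara, 19); (9, Bob, 19)

Step 1 — t1 INNER JOIN t2 on cust_id → 5 row(s).
Then INNER JOIN `orders t3` on tag_id: keep only rows whose t2.tag_id appears in t3.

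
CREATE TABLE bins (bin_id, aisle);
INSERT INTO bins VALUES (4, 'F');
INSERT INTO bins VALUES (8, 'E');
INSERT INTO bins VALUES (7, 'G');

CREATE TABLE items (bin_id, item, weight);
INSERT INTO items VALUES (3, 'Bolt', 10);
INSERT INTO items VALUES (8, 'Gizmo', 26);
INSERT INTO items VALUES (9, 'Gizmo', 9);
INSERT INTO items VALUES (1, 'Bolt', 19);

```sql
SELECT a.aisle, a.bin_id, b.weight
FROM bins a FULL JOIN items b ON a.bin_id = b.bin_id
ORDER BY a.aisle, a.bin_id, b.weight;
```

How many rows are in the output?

6

FULL OUTER JOIN keeps every row from both sides; unmatched rows get NULL for the other side's columns.
Matching on a.bin_id = b.bin_id.
- a[0] bin_id=4 → no match; kept with NULLs on the b side.
- a[1] bin_id=8 → 1 match(es) in b → 1 row(s).
- a[2] bin_id=7 → no match; kept with NULLs on the b side.
- 3 row(s) from b found no a partner → padded with NULL.
Total: 1 matched + 5 padded = 6 rows.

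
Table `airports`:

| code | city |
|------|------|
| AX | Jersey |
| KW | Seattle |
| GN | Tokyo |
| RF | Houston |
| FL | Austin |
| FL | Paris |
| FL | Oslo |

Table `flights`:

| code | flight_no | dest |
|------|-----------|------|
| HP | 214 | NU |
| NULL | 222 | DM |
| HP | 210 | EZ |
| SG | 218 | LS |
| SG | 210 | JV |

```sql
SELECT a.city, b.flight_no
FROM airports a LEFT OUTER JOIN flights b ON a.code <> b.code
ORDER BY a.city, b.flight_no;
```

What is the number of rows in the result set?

LEFT JOIN keeps every row from `airports`; unmatched rows get NULL for `flights`'s columns.
Matching on a.code <> b.code. A NULL in a compared column never satisfies the condition.
Matched pairs: 28; unmatched a rows kept: 0.
Total: 28 rows.

28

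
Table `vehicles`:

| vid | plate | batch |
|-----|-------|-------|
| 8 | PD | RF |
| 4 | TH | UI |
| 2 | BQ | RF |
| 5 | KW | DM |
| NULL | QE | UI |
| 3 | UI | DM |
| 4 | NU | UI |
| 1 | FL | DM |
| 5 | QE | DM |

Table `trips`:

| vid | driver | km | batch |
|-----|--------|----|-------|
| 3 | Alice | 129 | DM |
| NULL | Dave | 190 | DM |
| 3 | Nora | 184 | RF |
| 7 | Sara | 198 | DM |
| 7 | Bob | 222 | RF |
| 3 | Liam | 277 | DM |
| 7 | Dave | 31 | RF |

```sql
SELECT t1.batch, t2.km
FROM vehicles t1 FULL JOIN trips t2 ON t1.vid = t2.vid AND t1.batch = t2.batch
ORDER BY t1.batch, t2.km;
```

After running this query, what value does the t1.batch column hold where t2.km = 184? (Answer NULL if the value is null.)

FULL OUTER JOIN keeps every row from both sides; unmatched rows get NULL for the other side's columns.
Matching on t1.vid = t2.vid AND t1.batch = t2.batch. A NULL in a compared column never satisfies the condition.
- t1 (vid=8, batch=RF) has no partner → padded with NULL.
- t1 (vid=4, batch=UI) has no partner → padded with NULL.
- t1 (vid=2, batch=RF) has no partner → padded with NULL.
- t1 (vid=5, batch=DM) has no partner → padded with NULL.
- t1 (vid=NULL, batch=UI) has no partner → padded with NULL.
- t1 (vid=3, batch=DM) pairs with 2 row(s) of t2.
- t1 (vid=4, batch=UI) has no partner → padded with NULL.
- t1 (vid=1, batch=DM) has no partner → padded with NULL.
- t1 (vid=5, batch=DM) has no partner → padded with NULL.
- plus 5 unmatched t2 row(s), each kept with NULL t1 columns.

NULL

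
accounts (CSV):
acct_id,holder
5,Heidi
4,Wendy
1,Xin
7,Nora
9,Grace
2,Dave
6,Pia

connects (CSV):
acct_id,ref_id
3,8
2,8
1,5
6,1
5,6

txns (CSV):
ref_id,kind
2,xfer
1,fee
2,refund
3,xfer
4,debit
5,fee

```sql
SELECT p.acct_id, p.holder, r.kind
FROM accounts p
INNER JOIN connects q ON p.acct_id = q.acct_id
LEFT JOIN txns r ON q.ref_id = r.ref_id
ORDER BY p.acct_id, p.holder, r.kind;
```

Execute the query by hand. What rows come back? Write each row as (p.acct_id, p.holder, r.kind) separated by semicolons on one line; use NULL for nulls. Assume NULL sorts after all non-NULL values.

(1, Xin, fee); (2, Dave, NULL); (5, Heidi, NULL); (6, Pia, fee)

Step 1 — p INNER JOIN q on acct_id → 4 row(s).
Then LEFT JOIN `txns r` on ref_id: each of those 4 rows is kept; rows whose q.ref_id has no match in r get NULL for r's columns.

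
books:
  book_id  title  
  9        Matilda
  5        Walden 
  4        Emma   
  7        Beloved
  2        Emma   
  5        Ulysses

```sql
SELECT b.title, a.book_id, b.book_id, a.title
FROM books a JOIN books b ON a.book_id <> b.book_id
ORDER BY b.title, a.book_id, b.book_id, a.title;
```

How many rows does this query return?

INNER JOIN keeps only pairs where the ON condition holds.
Matching on a.book_id <> b.book_id.
Matched pairs: 28.
Total: 28 rows.

28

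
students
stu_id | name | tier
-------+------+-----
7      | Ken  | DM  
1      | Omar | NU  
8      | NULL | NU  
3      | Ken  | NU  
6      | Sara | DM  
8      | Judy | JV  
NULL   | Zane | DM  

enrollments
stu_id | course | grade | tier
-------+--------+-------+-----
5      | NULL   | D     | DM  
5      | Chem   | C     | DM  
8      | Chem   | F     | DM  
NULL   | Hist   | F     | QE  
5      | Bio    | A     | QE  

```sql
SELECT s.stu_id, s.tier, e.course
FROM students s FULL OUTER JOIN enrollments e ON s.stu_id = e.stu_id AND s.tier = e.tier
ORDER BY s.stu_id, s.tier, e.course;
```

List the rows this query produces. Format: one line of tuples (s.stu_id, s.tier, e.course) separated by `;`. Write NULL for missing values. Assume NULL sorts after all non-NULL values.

FULL OUTER JOIN keeps every row from both sides; unmatched rows get NULL for the other side's columns.
Matching on s.stu_id = e.stu_id AND s.tier = e.tier. A NULL in a compared column never satisfies the condition.
- stu_id=7, tier=DM: no e row matches, row kept with e columns NULL.
- stu_id=1, tier=NU: no e row matches, row kept with e columns NULL.
- stu_id=8, tier=NU: no e row matches, row kept with e columns NULL.
- stu_id=3, tier=NU: no e row matches, row kept with e columns NULL.
- stu_id=6, tier=DM: no e row matches, row kept with e columns NULL.
- stu_id=8, tier=JV: no e row matches, row kept with e columns NULL.
- stu_id=NULL, tier=DM: no e row matches, row kept with e columns NULL.
- 5 e row(s) had no s match → kept, s columns NULL.

(1, NU, NULL); (3, NU, NULL); (6, DM, NULL); (7, DM, NULL); (8, JV, NULL); (8, NU, NULL); (NULL, DM, NULL); (NULL, NULL, Bio); (NULL, NULL, Chem); (NULL, NULL, Chem); (NULL, NULL, Hist); (NULL, NULL, NULL)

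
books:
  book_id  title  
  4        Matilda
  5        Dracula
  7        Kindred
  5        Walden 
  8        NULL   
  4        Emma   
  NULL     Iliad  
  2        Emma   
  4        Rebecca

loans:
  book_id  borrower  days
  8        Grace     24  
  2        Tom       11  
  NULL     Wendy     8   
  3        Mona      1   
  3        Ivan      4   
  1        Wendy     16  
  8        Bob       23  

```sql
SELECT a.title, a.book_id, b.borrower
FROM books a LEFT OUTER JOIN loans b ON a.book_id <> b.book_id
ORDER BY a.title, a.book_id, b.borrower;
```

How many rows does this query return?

46

LEFT JOIN keeps every row from `books`; unmatched rows get NULL for `loans`'s columns.
Matching on a.book_id <> b.book_id. A NULL in a compared column never satisfies the condition.
- a row (book_id=4): matches 6 b row(s) → 6 output row(s).
- a row (book_id=5): matches 6 b row(s) → 6 output row(s).
- a row (book_id=7): matches 6 b row(s) → 6 output row(s).
- a row (book_id=5): matches 6 b row(s) → 6 output row(s).
- a row (book_id=8): matches 4 b row(s) → 4 output row(s).
- a row (book_id=4): matches 6 b row(s) → 6 output row(s).
- a row (book_id=NULL): no match → kept, b columns NULL.
- a row (book_id=2): matches 5 b row(s) → 5 output row(s).
- a row (book_id=4): matches 6 b row(s) → 6 output row(s).
Total: 45 matched + 1 padded = 46 rows.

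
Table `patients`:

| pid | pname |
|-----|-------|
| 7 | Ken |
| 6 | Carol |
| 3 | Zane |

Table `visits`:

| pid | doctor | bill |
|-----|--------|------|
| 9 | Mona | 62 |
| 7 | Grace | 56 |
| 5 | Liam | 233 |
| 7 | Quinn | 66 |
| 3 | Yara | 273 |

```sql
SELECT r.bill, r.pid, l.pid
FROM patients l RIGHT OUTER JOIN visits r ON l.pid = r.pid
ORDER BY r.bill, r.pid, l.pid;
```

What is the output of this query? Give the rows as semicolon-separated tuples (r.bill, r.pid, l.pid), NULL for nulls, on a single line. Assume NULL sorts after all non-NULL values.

RIGHT JOIN keeps every row from `visits`; unmatched rows get NULL for `patients`'s columns.
Matching on l.pid = r.pid.
Matched pairs: 3; unmatched r rows kept: 2.

(56, 7, 7); (62, 9, NULL); (66, 7, 7); (233, 5, NULL); (273, 3, 3)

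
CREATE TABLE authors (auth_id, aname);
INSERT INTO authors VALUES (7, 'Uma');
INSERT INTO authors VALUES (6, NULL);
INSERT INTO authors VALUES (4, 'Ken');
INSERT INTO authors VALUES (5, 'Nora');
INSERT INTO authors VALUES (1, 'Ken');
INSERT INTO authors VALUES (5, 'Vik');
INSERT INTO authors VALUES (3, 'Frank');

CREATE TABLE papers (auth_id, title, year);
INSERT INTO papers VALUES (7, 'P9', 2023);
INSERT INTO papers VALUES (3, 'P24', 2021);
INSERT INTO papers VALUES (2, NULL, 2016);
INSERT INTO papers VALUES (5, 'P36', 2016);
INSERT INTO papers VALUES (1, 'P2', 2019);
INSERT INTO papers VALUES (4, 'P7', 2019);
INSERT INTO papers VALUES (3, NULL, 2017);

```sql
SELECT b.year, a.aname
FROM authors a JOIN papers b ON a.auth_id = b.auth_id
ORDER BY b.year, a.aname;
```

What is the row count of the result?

7

INNER JOIN keeps only pairs where the ON condition holds.
Matching on a.auth_id = b.auth_id.
- a[0] auth_id=7 → 1 match(es) in b → 1 row(s).
- a[1] auth_id=6 → no match; dropped.
- a[2] auth_id=4 → 1 match(es) in b → 1 row(s).
- a[3] auth_id=5 → 1 match(es) in b → 1 row(s).
- a[4] auth_id=1 → 1 match(es) in b → 1 row(s).
- a[5] auth_id=5 → 1 match(es) in b → 1 row(s).
- a[6] auth_id=3 → 2 match(es) in b → 2 row(s).
Total: 7 rows.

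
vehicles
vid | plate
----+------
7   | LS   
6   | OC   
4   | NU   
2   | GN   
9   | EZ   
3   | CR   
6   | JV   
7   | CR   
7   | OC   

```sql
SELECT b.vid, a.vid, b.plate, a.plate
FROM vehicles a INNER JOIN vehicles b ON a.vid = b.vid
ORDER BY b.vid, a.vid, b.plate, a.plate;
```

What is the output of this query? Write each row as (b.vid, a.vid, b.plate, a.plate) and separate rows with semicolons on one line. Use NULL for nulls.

(2, 2, GN, GN); (3, 3, CR, CR); (4, 4, NU, NU); (6, 6, JV, JV); (6, 6, JV, OC); (6, 6, OC, JV); (6, 6, OC, OC); (7, 7, CR, CR); (7, 7, CR, LS); (7, 7, CR, OC); (7, 7, LS, CR); (7, 7, LS, LS); (7, 7, LS, OC); (7, 7, OC, CR); (7, 7, OC, LS); (7, 7, OC, OC); (9, 9, EZ, EZ)

INNER JOIN keeps only pairs where the ON condition holds.
Matching on a.vid = b.vid.
- a (vid=7) pairs with 3 row(s) of b.
- a (vid=6) pairs with 2 row(s) of b.
- a (vid=4) pairs with 1 row(s) of b.
- a (vid=2) pairs with 1 row(s) of b.
- a (vid=9) pairs with 1 row(s) of b.
- a (vid=3) pairs with 1 row(s) of b.
- a (vid=6) pairs with 2 row(s) of b.
- a (vid=7) pairs with 3 row(s) of b.
- a (vid=7) pairs with 3 row(s) of b.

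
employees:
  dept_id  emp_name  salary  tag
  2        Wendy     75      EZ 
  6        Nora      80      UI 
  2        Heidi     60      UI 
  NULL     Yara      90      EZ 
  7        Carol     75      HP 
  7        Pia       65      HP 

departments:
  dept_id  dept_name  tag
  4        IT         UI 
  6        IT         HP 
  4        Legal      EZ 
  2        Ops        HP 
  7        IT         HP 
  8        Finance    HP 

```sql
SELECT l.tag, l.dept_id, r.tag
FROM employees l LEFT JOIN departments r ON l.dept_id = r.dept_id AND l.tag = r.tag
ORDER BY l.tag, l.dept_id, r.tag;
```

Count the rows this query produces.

6

LEFT JOIN keeps every row from `employees`; unmatched rows get NULL for `departments`'s columns.
Matching on l.dept_id = r.dept_id AND l.tag = r.tag. A NULL in a compared column never satisfies the condition.
Matched pairs: 2; unmatched l rows kept: 4.
Total: 2 matched + 4 padded = 6 rows.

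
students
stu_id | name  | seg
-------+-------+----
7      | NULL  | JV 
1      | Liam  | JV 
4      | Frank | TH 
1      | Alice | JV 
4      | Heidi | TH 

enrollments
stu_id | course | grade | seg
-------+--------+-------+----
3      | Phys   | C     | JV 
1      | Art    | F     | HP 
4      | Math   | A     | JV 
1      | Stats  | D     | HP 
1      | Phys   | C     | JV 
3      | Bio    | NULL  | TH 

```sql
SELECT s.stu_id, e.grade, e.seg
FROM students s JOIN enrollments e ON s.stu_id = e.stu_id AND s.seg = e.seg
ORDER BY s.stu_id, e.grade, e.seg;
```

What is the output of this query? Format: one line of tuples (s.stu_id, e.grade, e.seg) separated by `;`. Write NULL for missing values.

(1, C, JV); (1, C, JV)

INNER JOIN keeps only pairs where the ON condition holds.
Matching on s.stu_id = e.stu_id AND s.seg = e.seg.
Matched pairs: 2.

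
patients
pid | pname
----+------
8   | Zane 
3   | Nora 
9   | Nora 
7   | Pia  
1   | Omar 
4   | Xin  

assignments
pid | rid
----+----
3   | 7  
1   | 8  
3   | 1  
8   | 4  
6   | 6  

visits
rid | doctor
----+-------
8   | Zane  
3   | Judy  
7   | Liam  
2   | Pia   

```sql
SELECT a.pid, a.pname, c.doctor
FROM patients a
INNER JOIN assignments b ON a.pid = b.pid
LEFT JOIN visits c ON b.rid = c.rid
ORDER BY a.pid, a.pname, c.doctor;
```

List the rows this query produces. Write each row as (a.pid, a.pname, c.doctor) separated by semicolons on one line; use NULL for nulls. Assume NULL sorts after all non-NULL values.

(1, Omar, Zane); (3, Nora, Liam); (3, Nora, NULL); (8, Zane, NULL)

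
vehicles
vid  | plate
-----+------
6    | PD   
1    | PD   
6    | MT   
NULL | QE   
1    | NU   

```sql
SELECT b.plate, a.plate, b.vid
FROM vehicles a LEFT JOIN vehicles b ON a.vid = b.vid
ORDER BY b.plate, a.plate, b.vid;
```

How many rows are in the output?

LEFT JOIN keeps every row from `vehicles a`; unmatched rows get NULL for `vehicles b`'s columns.
Matching on a.vid = b.vid. A NULL in a compared column never satisfies the condition.
Matched pairs: 8; unmatched a rows kept: 1.
Total: 8 matched + 1 padded = 9 rows.

9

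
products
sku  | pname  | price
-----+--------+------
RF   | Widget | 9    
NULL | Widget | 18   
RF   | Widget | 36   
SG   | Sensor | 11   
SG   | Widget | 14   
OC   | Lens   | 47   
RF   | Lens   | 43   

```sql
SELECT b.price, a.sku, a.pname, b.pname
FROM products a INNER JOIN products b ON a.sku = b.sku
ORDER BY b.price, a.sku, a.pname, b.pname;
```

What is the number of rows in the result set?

14

INNER JOIN keeps only pairs where the ON condition holds.
Matching on a.sku = b.sku. A NULL in a compared column never satisfies the condition.
- a[0] sku=RF → 3 match(es) in b → 3 row(s).
- a[1] sku=NULL → no match; dropped.
- a[2] sku=RF → 3 match(es) in b → 3 row(s).
- a[3] sku=SG → 2 match(es) in b → 2 row(s).
- a[4] sku=SG → 2 match(es) in b → 2 row(s).
- a[5] sku=OC → 1 match(es) in b → 1 row(s).
- a[6] sku=RF → 3 match(es) in b → 3 row(s).
Total: 14 rows.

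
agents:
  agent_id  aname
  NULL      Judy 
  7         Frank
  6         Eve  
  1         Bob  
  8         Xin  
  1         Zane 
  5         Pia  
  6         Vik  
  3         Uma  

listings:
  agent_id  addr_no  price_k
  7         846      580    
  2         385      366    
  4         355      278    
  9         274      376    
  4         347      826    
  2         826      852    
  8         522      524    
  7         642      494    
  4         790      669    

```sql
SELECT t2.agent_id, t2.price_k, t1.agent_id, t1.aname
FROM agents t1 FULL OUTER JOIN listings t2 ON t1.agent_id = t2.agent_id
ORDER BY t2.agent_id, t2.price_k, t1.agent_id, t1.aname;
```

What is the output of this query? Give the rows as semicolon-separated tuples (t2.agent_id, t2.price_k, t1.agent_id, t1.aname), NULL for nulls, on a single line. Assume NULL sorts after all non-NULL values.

FULL OUTER JOIN keeps every row from both sides; unmatched rows get NULL for the other side's columns.
Matching on t1.agent_id = t2.agent_id. A NULL in a compared column never satisfies the condition.
- agent_id=NULL: no t2 row matches, row kept with t2 columns NULL.
- agent_id=7: 2 matching t2 row(s), so 2 row(s) emitted.
- agent_id=6: no t2 row matches, row kept with t2 columns NULL.
- agent_id=1: no t2 row matches, row kept with t2 columns NULL.
- agent_id=8: 1 matching t2 row(s), so 1 row(s) emitted.
- agent_id=1: no t2 row matches, row kept with t2 columns NULL.
- agent_id=5: no t2 row matches, row kept with t2 columns NULL.
- agent_id=6: no t2 row matches, row kept with t2 columns NULL.
- agent_id=3: no t2 row matches, row kept with t2 columns NULL.
- plus 6 unmatched t2 row(s), each kept with NULL t1 columns.

(2, 366, NULL, NULL); (2, 852, NULL, NULL); (4, 278, NULL, NULL); (4, 669, NULL, NULL); (4, 826, NULL, NULL); (7, 494, 7, Frank); (7, 580, 7, Frank); (8, 524, 8, Xin); (9, 376, NULL, NULL); (NULL, NULL, 1, Bob); (NULL, NULL, 1, Zane); (NULL, NULL, 3, Uma); (NULL, NULL, 5, Pia); (NULL, NULL, 6, Eve); (NULL, NULL, 6, Vik); (NULL, NULL, NULL, Judy)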